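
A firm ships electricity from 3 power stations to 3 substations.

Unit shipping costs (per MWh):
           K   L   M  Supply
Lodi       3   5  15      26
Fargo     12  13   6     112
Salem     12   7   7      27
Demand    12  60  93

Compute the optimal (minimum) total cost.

1100

An optimal shipping plan:
  Lodi→K: 12 MWh
  Lodi→L: 14 MWh
  Fargo→L: 19 MWh
  Fargo→M: 93 MWh
  Salem→L: 27 MWh
Total cost = 1100.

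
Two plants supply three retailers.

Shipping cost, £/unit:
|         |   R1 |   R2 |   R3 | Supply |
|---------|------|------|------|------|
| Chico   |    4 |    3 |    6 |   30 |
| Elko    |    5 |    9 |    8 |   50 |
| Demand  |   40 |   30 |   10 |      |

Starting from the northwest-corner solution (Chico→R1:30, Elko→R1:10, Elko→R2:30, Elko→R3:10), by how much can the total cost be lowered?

150

Current plan cost = 30·4 + 10·5 + 30·9 + 10·8 = £520.
Optimal plan:
  Chico->R2: 30 units
  Elko->R1: 40 units
  Elko->R3: 10 units
Optimal cost = £370.
Saving = 520 − 370 = £150.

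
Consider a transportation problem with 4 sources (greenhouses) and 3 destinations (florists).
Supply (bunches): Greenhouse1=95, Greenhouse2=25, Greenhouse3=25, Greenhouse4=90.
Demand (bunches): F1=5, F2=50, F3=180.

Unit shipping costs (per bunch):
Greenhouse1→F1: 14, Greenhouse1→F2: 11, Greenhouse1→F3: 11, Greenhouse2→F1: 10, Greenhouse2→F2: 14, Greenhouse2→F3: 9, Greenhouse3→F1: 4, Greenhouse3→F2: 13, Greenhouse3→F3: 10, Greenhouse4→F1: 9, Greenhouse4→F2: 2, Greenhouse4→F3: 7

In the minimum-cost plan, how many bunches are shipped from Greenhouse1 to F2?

0

Optimal shipments:
  Greenhouse1->F3: 95 × 11 = 1045
  Greenhouse2->F3: 25 × 9 = 225
  Greenhouse3->F1: 5 × 4 = 20
  Greenhouse3->F3: 20 × 10 = 200
  Greenhouse4->F2: 50 × 2 = 100
  Greenhouse4->F3: 40 × 7 = 280
Total cost = 1870.
The route Greenhouse1→F2 is not used.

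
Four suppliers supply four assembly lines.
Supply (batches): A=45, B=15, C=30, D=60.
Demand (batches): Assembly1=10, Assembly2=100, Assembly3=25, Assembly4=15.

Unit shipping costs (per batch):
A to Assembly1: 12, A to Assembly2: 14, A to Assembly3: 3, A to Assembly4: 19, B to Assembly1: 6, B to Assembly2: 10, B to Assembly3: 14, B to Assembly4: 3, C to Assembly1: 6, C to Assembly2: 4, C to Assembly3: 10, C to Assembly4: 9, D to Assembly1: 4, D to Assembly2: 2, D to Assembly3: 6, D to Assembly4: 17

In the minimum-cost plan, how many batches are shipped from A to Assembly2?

Optimal shipments:
  A->Assembly1: 10 batches
  A->Assembly2: 10 batches
  A->Assembly3: 25 batches
  B->Assembly4: 15 batches
  C->Assembly2: 30 batches
  D->Assembly2: 60 batches
Total cost = 620.
So A→Assembly2 carries 10 batches.

10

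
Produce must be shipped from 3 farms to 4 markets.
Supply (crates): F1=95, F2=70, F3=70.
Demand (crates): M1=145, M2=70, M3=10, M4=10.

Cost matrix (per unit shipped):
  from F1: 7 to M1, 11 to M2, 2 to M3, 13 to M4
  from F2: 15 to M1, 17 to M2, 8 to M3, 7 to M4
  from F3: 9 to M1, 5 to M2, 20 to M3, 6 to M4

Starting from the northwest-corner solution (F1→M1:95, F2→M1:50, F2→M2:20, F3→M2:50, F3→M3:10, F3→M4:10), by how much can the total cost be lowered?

350

Current plan cost = 95·7 + 50·15 + 20·17 + 50·5 + 10·20 + 10·6 = 2265.
Optimal plan:
  F1 to M1: 95 crates
  F2 to M1: 50 crates
  F2 to M3: 10 crates
  F2 to M4: 10 crates
  F3 to M2: 70 crates
Optimal cost = 1915.
Saving = 2265 − 1915 = 350.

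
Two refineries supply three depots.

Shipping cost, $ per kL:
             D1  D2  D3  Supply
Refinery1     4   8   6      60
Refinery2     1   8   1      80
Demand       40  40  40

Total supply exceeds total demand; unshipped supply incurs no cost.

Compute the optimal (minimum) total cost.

Optimal allocation:
  Refinery1→D2: 40 × $8 = $320
  Refinery2→D1: 40 × $1 = $40
  Refinery2→D3: 40 × $1 = $40
Total = 320 + 40 + 40 = $400.
(Supply check: Refinery1 ships 40; Refinery2 ships 80.)

400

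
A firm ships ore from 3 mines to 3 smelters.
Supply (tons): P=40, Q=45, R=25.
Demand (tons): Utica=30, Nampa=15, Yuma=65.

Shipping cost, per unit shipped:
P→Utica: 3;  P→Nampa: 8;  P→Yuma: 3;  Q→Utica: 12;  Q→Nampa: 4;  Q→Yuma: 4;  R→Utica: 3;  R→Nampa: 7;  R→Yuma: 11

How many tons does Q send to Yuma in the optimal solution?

The minimum-cost plan:
  P–Utica: 5 tons
  P–Yuma: 35 tons
  Q–Nampa: 15 tons
  Q–Yuma: 30 tons
  R–Utica: 25 tons
Total cost = 375.
So Q→Yuma carries 30 tons.

30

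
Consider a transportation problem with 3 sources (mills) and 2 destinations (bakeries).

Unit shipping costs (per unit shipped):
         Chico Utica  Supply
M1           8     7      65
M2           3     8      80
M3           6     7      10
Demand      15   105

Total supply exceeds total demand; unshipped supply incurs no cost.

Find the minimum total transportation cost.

810

Optimal allocation:
  M1 to Utica: 65 × 7 = 455
  M2 to Chico: 15 × 3 = 45
  M2 to Utica: 30 × 8 = 240
  M3 to Utica: 10 × 7 = 70
Total = 455 + 45 + 240 + 70 = 810.
(Supply check: M1 ships 65; M2 ships 45; M3 ships 10.)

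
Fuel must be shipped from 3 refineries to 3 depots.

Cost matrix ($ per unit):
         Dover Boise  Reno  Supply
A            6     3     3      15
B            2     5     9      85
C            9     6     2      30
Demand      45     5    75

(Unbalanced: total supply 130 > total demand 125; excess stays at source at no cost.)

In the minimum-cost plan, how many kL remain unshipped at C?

0

An optimal plan:
  A->Reno: 15 × $3 = $45
  B->Dover: 45 × $2 = $90
  B->Boise: 5 × $5 = $25
  B->Reno: 30 × $9 = $270
  C->Reno: 30 × $2 = $60
Total cost = $490.
C ships 30 of its 30, leaving 0.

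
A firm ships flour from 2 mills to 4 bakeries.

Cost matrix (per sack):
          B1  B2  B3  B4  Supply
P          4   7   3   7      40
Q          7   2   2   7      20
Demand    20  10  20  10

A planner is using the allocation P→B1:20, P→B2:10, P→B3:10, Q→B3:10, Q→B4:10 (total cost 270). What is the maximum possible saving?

50

Current plan cost = 20·4 + 10·7 + 10·3 + 10·2 + 10·7 = 270.
Optimal plan:
  P→B1: 20 sacks
  P→B3: 10 sacks
  P→B4: 10 sacks
  Q→B2: 10 sacks
  Q→B3: 10 sacks
Optimal cost = 220.
Saving = 270 − 220 = 50.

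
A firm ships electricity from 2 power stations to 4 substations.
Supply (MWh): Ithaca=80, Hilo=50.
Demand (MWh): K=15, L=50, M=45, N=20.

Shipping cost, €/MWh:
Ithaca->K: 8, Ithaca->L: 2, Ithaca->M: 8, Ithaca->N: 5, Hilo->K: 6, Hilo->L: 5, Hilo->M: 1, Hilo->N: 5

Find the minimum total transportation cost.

355

A cheapest plan:
  Ithaca to K: 10 × €8 = €80
  Ithaca to L: 50 × €2 = €100
  Ithaca to N: 20 × €5 = €100
  Hilo to K: 5 × €6 = €30
  Hilo to M: 45 × €1 = €45
Total = 80 + 100 + 100 + 30 + 45 = €355.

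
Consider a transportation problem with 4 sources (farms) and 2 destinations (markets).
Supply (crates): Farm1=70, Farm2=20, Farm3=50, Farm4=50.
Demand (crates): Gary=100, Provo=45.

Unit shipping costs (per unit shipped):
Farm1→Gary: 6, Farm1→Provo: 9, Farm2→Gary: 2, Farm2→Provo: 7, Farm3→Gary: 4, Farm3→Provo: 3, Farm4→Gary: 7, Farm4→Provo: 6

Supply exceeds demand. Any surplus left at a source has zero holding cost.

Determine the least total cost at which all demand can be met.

650

Optimal allocation:
  Farm1–Gary: 70 crates
  Farm2–Gary: 20 crates
  Farm3–Gary: 10 crates
  Farm3–Provo: 40 crates
  Farm4–Provo: 5 crates
Total cost = 650.
(Supply check: Farm1 ships 70; Farm2 ships 20; Farm3 ships 50; Farm4 ships 5.)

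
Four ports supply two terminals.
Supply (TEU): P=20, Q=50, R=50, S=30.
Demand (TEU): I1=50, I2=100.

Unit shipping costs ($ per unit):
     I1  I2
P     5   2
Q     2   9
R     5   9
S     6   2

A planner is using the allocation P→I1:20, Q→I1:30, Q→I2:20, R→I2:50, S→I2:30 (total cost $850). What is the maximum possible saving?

Current plan cost = 20·5 + 30·2 + 20·9 + 50·9 + 30·2 = $850.
Optimal plan:
  P→I2: 20 × $2 = $40
  Q→I1: 50 × $2 = $100
  R→I2: 50 × $9 = $450
  S→I2: 30 × $2 = $60
Optimal cost = $650.
Saving = 850 − 650 = $200.

200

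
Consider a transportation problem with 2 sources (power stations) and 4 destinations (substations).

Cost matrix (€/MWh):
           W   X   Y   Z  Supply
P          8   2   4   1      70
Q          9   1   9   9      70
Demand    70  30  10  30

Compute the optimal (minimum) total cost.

700

A cheapest plan:
  P→W: 30 × €8 = €240
  P→Y: 10 × €4 = €40
  P→Z: 30 × €1 = €30
  Q→W: 40 × €9 = €360
  Q→X: 30 × €1 = €30
Total = 240 + 40 + 30 + 360 + 30 = €700.
(Supply check: P ships 70; Q ships 70.)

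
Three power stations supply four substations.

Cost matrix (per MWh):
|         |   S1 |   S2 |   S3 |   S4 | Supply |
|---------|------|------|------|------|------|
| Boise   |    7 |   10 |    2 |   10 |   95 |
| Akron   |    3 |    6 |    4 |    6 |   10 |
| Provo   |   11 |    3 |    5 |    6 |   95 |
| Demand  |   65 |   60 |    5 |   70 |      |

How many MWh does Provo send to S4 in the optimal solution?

35

Optimal shipments:
  Boise->S1: 55 × 7 = 385
  Boise->S3: 5 × 2 = 10
  Boise->S4: 35 × 10 = 350
  Akron->S1: 10 × 3 = 30
  Provo->S2: 60 × 3 = 180
  Provo->S4: 35 × 6 = 210
Total cost = 1165.
So Provo→S4 carries 35 MWh.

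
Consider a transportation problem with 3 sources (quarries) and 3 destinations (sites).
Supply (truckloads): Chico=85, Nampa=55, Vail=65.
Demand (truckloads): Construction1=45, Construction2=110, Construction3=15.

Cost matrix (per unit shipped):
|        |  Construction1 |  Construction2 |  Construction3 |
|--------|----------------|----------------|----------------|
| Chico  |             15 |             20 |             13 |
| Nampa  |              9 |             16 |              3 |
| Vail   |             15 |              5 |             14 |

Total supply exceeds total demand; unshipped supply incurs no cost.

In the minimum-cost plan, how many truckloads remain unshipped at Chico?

An optimal plan:
  Chico–Construction1: 5 × 15 = 75
  Chico–Construction2: 45 × 20 = 900
  Nampa–Construction1: 40 × 9 = 360
  Nampa–Construction3: 15 × 3 = 45
  Vail–Construction2: 65 × 5 = 325
Total cost = 1705.
Chico ships 50 of its 85, leaving 35.

35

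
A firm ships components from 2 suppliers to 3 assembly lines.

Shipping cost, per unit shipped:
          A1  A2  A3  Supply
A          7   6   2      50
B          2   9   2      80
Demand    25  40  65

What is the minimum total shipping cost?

An optimal shipping plan:
  A to A2: 40 batches
  A to A3: 10 batches
  B to A1: 25 batches
  B to A3: 55 batches
Total cost = 420.

420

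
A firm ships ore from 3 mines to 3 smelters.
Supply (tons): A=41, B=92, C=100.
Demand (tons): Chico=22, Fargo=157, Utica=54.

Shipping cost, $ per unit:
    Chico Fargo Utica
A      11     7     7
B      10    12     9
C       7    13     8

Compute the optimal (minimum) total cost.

2289

One minimum-cost allocation:
  A→Fargo: 41 tons
  B→Fargo: 92 tons
  C→Chico: 22 tons
  C→Fargo: 24 tons
  C→Utica: 54 tons
Total cost = $2289.
(Supply check: A ships 41; B ships 92; C ships 100.)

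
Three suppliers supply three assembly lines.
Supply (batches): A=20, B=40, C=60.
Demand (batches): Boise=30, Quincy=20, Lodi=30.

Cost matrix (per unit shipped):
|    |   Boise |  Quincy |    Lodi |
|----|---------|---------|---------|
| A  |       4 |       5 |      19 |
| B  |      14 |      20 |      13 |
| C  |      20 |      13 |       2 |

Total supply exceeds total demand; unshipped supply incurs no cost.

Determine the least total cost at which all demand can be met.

540

A cheapest plan:
  A→Boise: 20 × 4 = 80
  B→Boise: 10 × 14 = 140
  C→Quincy: 20 × 13 = 260
  C→Lodi: 30 × 2 = 60
Total = 80 + 140 + 260 + 60 = 540.
(Supply check: A ships 20; B ships 10; C ships 50.)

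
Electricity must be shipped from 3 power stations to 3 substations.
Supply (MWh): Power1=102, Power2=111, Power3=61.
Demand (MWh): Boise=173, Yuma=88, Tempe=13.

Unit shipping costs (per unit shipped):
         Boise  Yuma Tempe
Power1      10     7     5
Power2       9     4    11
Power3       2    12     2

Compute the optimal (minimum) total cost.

Optimal allocation:
  Power1->Boise: 89 × 10 = 890
  Power1->Tempe: 13 × 5 = 65
  Power2->Boise: 23 × 9 = 207
  Power2->Yuma: 88 × 4 = 352
  Power3->Boise: 61 × 2 = 122
Total = 890 + 65 + 207 + 352 + 122 = 1636.

1636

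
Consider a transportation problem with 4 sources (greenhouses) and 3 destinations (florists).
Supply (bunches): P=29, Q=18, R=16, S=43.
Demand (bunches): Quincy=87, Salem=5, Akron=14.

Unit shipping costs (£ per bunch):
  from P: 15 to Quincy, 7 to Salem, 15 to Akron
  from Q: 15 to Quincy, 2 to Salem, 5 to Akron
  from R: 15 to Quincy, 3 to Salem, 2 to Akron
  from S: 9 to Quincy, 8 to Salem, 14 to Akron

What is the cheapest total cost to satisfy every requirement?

A cheapest plan:
  P->Quincy: 29 bunches
  Q->Quincy: 13 bunches
  Q->Salem: 5 bunches
  R->Quincy: 2 bunches
  R->Akron: 14 bunches
  S->Quincy: 43 bunches
Total cost = £1085.
(Supply check: P ships 29; Q ships 18; R ships 16; S ships 43.)

1085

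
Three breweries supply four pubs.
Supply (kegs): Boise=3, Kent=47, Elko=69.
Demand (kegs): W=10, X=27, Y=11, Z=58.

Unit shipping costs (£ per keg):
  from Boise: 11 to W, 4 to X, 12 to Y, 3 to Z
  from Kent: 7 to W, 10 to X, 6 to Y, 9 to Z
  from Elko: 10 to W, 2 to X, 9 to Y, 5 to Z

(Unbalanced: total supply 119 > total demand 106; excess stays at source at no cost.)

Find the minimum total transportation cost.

526

One minimum-cost allocation:
  Boise->Z: 3 kegs
  Kent->W: 10 kegs
  Kent->Y: 11 kegs
  Kent->Z: 13 kegs
  Elko->X: 27 kegs
  Elko->Z: 42 kegs
Total cost = £526.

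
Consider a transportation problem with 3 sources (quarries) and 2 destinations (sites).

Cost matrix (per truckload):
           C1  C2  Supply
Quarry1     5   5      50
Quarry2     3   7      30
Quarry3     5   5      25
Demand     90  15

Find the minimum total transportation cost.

465

Optimal allocation:
  Quarry1->C1: 35 × 5 = 175
  Quarry1->C2: 15 × 5 = 75
  Quarry2->C1: 30 × 3 = 90
  Quarry3->C1: 25 × 5 = 125
Total = 175 + 75 + 90 + 125 = 465.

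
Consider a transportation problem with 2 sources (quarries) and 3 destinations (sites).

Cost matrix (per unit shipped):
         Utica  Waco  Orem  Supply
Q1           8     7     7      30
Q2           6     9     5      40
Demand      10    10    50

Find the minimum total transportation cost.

A cheapest plan:
  Q1→Utica: 10 × 8 = 80
  Q1→Waco: 10 × 7 = 70
  Q1→Orem: 10 × 7 = 70
  Q2→Orem: 40 × 5 = 200
Total = 80 + 70 + 70 + 200 = 420.
(Supply check: Q1 ships 30; Q2 ships 40.)

420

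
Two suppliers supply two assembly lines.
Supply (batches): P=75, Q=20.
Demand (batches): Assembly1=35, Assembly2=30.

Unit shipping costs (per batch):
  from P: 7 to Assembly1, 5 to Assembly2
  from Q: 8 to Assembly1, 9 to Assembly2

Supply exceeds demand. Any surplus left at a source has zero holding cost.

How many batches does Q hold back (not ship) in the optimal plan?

20

An optimal plan:
  P to Assembly1: 35 batches
  P to Assembly2: 30 batches
Total cost = 395.
Q ships 0 of its 20, leaving 20.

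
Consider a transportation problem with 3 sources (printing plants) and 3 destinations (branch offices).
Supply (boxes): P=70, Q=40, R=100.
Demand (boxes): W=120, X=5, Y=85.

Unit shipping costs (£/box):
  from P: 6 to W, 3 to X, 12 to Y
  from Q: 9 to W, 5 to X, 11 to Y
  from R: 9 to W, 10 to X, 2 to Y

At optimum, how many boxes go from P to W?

70

Solving gives:
  P->W: 70 × £6 = £420
  Q->W: 35 × £9 = £315
  Q->X: 5 × £5 = £25
  R->W: 15 × £9 = £135
  R->Y: 85 × £2 = £170
Total cost = £1065.
So P→W carries 70 boxes.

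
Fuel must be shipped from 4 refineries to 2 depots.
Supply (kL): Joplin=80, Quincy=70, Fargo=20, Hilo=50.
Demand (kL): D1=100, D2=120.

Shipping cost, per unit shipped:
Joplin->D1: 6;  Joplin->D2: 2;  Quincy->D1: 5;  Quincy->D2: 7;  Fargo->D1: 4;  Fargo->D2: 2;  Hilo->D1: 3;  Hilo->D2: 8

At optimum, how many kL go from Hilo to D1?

Optimal shipments:
  Joplin–D2: 80 × 2 = 160
  Quincy–D1: 50 × 5 = 250
  Quincy–D2: 20 × 7 = 140
  Fargo–D2: 20 × 2 = 40
  Hilo–D1: 50 × 3 = 150
Total cost = 740.
So Hilo→D1 carries 50 kL.

50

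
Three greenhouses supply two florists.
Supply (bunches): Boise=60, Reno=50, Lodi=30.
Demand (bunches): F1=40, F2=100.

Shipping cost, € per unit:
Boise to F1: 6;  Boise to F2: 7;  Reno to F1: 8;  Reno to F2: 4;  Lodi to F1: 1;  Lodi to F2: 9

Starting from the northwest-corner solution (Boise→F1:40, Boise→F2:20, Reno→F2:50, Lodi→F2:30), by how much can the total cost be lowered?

Current plan cost = 40·6 + 20·7 + 50·4 + 30·9 = €850.
Optimal plan:
  Boise->F1: 10 × €6 = €60
  Boise->F2: 50 × €7 = €350
  Reno->F2: 50 × €4 = €200
  Lodi->F1: 30 × €1 = €30
Optimal cost = €640.
Saving = 850 − 640 = €210.

210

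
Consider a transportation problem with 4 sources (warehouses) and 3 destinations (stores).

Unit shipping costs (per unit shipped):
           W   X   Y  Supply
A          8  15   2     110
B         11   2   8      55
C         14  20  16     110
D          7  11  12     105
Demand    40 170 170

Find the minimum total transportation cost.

A cheapest plan:
  A->Y: 110 × 2 = 220
  B->X: 55 × 2 = 110
  C->W: 40 × 14 = 560
  C->X: 10 × 20 = 200
  C->Y: 60 × 16 = 960
  D->X: 105 × 11 = 1155
Total = 220 + 110 + 560 + 200 + 960 + 1155 = 3205.

3205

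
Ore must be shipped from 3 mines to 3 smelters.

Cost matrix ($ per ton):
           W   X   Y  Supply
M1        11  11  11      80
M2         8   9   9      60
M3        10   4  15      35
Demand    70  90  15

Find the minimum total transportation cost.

One minimum-cost allocation:
  M1→W: 10 × $11 = $110
  M1→X: 55 × $11 = $605
  M1→Y: 15 × $11 = $165
  M2→W: 60 × $8 = $480
  M3→X: 35 × $4 = $140
Total = 110 + 605 + 165 + 480 + 140 = $1500.

1500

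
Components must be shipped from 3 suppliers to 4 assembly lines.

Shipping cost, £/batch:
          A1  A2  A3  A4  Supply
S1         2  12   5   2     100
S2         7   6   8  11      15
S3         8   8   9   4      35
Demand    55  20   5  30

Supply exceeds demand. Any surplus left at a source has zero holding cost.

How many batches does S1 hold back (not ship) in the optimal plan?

Minimum-cost shipments:
  S1→A1: 55 × £2 = £110
  S1→A3: 5 × £5 = £25
  S1→A4: 30 × £2 = £60
  S2→A2: 15 × £6 = £90
  S3→A2: 5 × £8 = £40
Total cost = £325.
S1 ships 90 of its 100, leaving 10.

10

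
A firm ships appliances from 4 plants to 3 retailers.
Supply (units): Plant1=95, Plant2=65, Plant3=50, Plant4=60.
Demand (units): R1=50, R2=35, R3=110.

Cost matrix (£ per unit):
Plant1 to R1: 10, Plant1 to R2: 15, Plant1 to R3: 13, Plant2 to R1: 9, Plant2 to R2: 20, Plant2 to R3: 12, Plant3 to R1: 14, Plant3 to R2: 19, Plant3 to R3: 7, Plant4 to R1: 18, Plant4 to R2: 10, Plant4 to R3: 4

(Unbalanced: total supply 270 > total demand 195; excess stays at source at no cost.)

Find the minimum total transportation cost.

1565

Optimal allocation:
  Plant1→R2: 35 × £15 = £525
  Plant2→R1: 50 × £9 = £450
  Plant3→R3: 50 × £7 = £350
  Plant4→R3: 60 × £4 = £240
Total = 525 + 450 + 350 + 240 = £1565.
(Supply check: Plant1 ships 35; Plant2 ships 50; Plant3 ships 50; Plant4 ships 60.)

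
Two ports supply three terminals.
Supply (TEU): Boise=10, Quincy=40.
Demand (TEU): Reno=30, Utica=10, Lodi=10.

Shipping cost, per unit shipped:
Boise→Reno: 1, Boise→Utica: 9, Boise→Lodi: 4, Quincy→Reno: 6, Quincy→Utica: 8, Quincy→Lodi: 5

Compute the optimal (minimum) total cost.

An optimal shipping plan:
  Boise–Reno: 10 × 1 = 10
  Quincy–Reno: 20 × 6 = 120
  Quincy–Utica: 10 × 8 = 80
  Quincy–Lodi: 10 × 5 = 50
Total = 10 + 120 + 80 + 50 = 260.

260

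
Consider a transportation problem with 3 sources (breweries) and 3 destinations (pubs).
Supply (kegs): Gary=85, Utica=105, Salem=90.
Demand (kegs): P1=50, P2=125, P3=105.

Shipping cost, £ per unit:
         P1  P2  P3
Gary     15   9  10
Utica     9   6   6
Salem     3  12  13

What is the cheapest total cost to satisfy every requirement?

A cheapest plan:
  Gary->P2: 85 × £9 = £765
  Utica->P3: 105 × £6 = £630
  Salem->P1: 50 × £3 = £150
  Salem->P2: 40 × £12 = £480
Total = 765 + 630 + 150 + 480 = £2025.
(Supply check: Gary ships 85; Utica ships 105; Salem ships 90.)

2025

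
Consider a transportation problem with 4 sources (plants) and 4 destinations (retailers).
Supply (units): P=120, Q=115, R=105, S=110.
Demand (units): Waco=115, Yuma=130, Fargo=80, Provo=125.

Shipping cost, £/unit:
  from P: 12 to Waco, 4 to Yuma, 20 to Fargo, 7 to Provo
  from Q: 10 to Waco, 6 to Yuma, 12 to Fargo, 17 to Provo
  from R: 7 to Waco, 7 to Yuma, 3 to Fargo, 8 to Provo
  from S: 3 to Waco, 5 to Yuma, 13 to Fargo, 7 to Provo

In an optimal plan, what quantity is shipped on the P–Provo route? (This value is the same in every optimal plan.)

Optimal shipments:
  P->Yuma: 15 × £4 = £60
  P->Provo: 105 × £7 = £735
  Q->Yuma: 115 × £6 = £690
  R->Waco: 5 × £7 = £35
  R->Fargo: 80 × £3 = £240
  R->Provo: 20 × £8 = £160
  S->Waco: 110 × £3 = £330
Total cost = £2250.
So P→Provo carries 105 units.

105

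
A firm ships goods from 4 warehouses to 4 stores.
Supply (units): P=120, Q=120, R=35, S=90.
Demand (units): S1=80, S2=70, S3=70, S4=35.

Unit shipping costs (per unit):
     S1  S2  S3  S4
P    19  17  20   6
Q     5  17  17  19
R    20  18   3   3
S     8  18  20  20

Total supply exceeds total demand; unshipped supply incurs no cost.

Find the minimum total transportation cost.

Optimal allocation:
  P–S2: 65 × 17 = 1105
  P–S4: 35 × 6 = 210
  Q–S1: 80 × 5 = 400
  Q–S2: 5 × 17 = 85
  Q–S3: 35 × 17 = 595
  R–S3: 35 × 3 = 105
Total = 1105 + 210 + 400 + 85 + 595 + 105 = 2500.
(Supply check: P ships 100; Q ships 120; R ships 35; S ships 0.)

2500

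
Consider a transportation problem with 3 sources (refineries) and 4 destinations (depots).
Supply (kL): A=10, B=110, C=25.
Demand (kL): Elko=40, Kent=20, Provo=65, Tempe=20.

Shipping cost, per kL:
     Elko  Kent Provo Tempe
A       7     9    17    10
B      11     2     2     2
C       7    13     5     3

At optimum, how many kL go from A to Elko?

10

The minimum-cost plan:
  A→Elko: 10 × 7 = 70
  B→Elko: 5 × 11 = 55
  B→Kent: 20 × 2 = 40
  B→Provo: 65 × 2 = 130
  B→Tempe: 20 × 2 = 40
  C→Elko: 25 × 7 = 175
Total cost = 510.
So A→Elko carries 10 kL.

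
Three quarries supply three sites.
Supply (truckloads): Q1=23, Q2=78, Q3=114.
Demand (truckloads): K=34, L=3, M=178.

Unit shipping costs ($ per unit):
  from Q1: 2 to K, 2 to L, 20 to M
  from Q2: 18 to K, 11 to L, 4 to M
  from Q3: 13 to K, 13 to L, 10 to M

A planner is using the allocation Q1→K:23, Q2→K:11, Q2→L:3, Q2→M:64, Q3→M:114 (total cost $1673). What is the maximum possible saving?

133

Current plan cost = 23·2 + 11·18 + 3·11 + 64·4 + 114·10 = $1673.
Optimal plan:
  Q1–K: 20 × $2 = $40
  Q1–L: 3 × $2 = $6
  Q2–M: 78 × $4 = $312
  Q3–K: 14 × $13 = $182
  Q3–M: 100 × $10 = $1000
Optimal cost = $1540.
Saving = 1673 − 1540 = $133.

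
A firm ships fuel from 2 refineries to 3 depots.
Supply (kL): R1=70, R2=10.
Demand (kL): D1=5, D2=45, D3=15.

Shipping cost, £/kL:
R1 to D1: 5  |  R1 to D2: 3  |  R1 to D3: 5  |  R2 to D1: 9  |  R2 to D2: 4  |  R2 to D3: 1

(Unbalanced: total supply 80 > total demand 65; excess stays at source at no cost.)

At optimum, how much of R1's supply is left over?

Minimum-cost shipments:
  R1–D1: 5 kL
  R1–D2: 45 kL
  R1–D3: 5 kL
  R2–D3: 10 kL
Total cost = £195.
R1 ships 55 of its 70, leaving 15.

15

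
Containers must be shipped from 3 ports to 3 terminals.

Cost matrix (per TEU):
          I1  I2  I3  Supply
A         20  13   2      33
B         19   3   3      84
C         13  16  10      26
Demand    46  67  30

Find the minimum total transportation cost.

A cheapest plan:
  A->I1: 3 × 20 = 60
  A->I3: 30 × 2 = 60
  B->I1: 17 × 19 = 323
  B->I2: 67 × 3 = 201
  C->I1: 26 × 13 = 338
Total = 60 + 60 + 323 + 201 + 338 = 982.
(Supply check: A ships 33; B ships 84; C ships 26.)

982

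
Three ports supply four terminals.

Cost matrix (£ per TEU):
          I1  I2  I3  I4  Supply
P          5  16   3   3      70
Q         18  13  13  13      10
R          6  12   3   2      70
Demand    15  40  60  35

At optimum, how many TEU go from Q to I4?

The minimum-cost plan:
  P to I1: 15 × £5 = £75
  P to I3: 55 × £3 = £165
  Q to I2: 10 × £13 = £130
  R to I2: 30 × £12 = £360
  R to I3: 5 × £3 = £15
  R to I4: 35 × £2 = £70
Total cost = £815.
The route Q→I4 is not used.

0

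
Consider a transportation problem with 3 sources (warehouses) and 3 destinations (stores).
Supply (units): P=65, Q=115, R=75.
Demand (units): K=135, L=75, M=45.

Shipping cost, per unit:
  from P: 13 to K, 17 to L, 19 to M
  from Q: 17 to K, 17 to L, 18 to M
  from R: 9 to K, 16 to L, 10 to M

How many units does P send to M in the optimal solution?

0

Optimal shipments:
  P to K: 65 units
  Q to K: 40 units
  Q to L: 75 units
  R to K: 30 units
  R to M: 45 units
Total cost = 3520.
The route P→M is not used.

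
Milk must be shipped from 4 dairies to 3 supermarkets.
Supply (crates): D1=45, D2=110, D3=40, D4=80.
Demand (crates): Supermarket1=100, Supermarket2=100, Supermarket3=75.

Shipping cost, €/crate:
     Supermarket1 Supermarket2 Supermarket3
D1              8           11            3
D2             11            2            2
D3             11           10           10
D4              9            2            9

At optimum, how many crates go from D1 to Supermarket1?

Optimal shipments:
  D1→Supermarket1: 45 × €8 = €360
  D2→Supermarket2: 35 × €2 = €70
  D2→Supermarket3: 75 × €2 = €150
  D3→Supermarket1: 40 × €11 = €440
  D4→Supermarket1: 15 × €9 = €135
  D4→Supermarket2: 65 × €2 = €130
Total cost = €1285.
So D1→Supermarket1 carries 45 crates.

45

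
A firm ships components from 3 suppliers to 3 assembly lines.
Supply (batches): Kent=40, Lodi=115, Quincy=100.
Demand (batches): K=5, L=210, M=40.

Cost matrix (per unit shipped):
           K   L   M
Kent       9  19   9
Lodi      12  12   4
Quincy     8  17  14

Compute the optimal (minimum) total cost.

3395

An optimal shipping plan:
  Kent->M: 40 × 9 = 360
  Lodi->L: 115 × 12 = 1380
  Quincy->K: 5 × 8 = 40
  Quincy->L: 95 × 17 = 1615
Total = 360 + 1380 + 40 + 1615 = 3395.
(Supply check: Kent ships 40; Lodi ships 115; Quincy ships 100.)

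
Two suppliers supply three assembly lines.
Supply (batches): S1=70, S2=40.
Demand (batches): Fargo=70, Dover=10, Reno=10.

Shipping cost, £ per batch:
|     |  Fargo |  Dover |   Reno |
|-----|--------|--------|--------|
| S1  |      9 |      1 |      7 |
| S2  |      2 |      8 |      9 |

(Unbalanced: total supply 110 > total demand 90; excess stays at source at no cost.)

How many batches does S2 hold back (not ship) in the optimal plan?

0

An optimal plan:
  S1→Fargo: 30 × £9 = £270
  S1→Dover: 10 × £1 = £10
  S1→Reno: 10 × £7 = £70
  S2→Fargo: 40 × £2 = £80
Total cost = £430.
S2 ships 40 of its 40, leaving 0.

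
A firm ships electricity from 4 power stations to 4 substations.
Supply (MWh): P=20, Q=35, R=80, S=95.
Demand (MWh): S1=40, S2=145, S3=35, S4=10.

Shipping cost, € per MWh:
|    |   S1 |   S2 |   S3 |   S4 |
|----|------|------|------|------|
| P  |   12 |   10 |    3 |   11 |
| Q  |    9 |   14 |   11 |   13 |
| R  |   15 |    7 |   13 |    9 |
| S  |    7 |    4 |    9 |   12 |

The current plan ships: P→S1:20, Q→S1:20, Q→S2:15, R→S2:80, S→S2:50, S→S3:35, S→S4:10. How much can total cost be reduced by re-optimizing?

400

Current plan cost = 20·12 + 20·9 + 15·14 + 80·7 + 50·4 + 35·9 + 10·12 = €1825.
Optimal plan:
  P to S3: 20 × €3 = €60
  Q to S1: 35 × €9 = €315
  R to S2: 70 × €7 = €490
  R to S4: 10 × €9 = €90
  S to S1: 5 × €7 = €35
  S to S2: 75 × €4 = €300
  S to S3: 15 × €9 = €135
Optimal cost = €1425.
Saving = 1825 − 1425 = €400.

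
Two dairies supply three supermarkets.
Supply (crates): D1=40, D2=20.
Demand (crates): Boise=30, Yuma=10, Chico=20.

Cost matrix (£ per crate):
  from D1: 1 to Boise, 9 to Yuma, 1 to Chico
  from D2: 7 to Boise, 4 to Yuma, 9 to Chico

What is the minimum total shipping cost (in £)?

Optimal allocation:
  D1 to Boise: 20 crates
  D1 to Chico: 20 crates
  D2 to Boise: 10 crates
  D2 to Yuma: 10 crates
Total cost = £150.
(Supply check: D1 ships 40; D2 ships 20.)

150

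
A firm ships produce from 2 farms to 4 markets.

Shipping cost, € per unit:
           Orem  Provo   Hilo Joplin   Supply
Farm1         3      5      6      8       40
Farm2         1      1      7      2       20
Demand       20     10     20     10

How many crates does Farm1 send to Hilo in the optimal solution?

20

Solving gives:
  Farm1->Orem: 20 crates
  Farm1->Hilo: 20 crates
  Farm2->Provo: 10 crates
  Farm2->Joplin: 10 crates
Total cost = €210.
So Farm1→Hilo carries 20 crates.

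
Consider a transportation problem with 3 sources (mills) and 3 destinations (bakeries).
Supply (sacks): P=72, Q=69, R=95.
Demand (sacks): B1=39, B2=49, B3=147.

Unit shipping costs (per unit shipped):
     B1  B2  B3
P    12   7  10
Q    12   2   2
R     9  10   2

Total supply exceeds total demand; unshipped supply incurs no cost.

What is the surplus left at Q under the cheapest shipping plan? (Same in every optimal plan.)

0

Minimum-cost shipments:
  P->B1: 39 sacks
  P->B2: 32 sacks
  Q->B2: 17 sacks
  Q->B3: 52 sacks
  R->B3: 95 sacks
Total cost = 1020.
Q ships 69 of its 69, leaving 0.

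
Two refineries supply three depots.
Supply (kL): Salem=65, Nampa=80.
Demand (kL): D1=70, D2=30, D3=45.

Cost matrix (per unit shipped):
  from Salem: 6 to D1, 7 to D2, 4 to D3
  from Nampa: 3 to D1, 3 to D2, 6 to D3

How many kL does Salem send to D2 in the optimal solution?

Optimal shipments:
  Salem->D1: 20 kL
  Salem->D3: 45 kL
  Nampa->D1: 50 kL
  Nampa->D2: 30 kL
Total cost = 540.
The route Salem→D2 is not used.

0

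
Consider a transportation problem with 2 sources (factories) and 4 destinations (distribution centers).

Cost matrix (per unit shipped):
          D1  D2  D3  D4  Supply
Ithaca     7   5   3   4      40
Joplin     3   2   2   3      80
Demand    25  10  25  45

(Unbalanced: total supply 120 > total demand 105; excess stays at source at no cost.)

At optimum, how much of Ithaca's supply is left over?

An optimal plan:
  Ithaca->D4: 25 × 4 = 100
  Joplin->D1: 25 × 3 = 75
  Joplin->D2: 10 × 2 = 20
  Joplin->D3: 25 × 2 = 50
  Joplin->D4: 20 × 3 = 60
Total cost = 305.
Ithaca ships 25 of its 40, leaving 15.

15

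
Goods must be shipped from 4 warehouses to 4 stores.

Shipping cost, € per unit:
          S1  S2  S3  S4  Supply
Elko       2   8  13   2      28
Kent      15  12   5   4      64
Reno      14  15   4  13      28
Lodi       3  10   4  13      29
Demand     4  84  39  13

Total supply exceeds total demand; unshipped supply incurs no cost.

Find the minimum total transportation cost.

A cheapest plan:
  Elko–S2: 28 × €8 = €224
  Kent–S2: 31 × €12 = €372
  Kent–S3: 11 × €5 = €55
  Kent–S4: 13 × €4 = €52
  Reno–S3: 28 × €4 = €112
  Lodi–S1: 4 × €3 = €12
  Lodi–S2: 25 × €10 = €250
Total = 224 + 372 + 55 + 52 + 112 + 12 + 250 = €1077.

1077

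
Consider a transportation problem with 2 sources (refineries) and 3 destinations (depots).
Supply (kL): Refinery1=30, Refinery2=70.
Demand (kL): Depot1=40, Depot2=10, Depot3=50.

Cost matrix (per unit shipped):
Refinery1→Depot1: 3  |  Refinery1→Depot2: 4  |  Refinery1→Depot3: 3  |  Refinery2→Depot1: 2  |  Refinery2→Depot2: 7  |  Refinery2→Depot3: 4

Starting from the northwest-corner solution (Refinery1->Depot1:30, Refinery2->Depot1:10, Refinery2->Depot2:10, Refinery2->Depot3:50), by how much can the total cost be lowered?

80

Current plan cost = 30·3 + 10·2 + 10·7 + 50·4 = 380.
Optimal plan:
  Refinery1->Depot2: 10 × 4 = 40
  Refinery1->Depot3: 20 × 3 = 60
  Refinery2->Depot1: 40 × 2 = 80
  Refinery2->Depot3: 30 × 4 = 120
Optimal cost = 300.
Saving = 380 − 300 = 80.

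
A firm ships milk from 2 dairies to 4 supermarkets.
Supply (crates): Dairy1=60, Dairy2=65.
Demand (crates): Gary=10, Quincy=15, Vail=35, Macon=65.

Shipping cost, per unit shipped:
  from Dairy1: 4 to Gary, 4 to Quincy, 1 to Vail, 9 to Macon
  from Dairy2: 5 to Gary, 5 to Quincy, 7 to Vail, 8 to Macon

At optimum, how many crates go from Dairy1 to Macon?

The minimum-cost plan:
  Dairy1->Gary: 10 × 4 = 40
  Dairy1->Quincy: 15 × 4 = 60
  Dairy1->Vail: 35 × 1 = 35
  Dairy2->Macon: 65 × 8 = 520
Total cost = 655.
The route Dairy1→Macon is not used.

0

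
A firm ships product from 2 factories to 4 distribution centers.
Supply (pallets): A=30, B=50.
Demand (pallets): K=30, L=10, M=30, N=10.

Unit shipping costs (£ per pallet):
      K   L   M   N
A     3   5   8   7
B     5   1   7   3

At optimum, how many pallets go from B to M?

30

The minimum-cost plan:
  A→K: 30 × £3 = £90
  B→L: 10 × £1 = £10
  B→M: 30 × £7 = £210
  B→N: 10 × £3 = £30
Total cost = £340.
So B→M carries 30 pallets.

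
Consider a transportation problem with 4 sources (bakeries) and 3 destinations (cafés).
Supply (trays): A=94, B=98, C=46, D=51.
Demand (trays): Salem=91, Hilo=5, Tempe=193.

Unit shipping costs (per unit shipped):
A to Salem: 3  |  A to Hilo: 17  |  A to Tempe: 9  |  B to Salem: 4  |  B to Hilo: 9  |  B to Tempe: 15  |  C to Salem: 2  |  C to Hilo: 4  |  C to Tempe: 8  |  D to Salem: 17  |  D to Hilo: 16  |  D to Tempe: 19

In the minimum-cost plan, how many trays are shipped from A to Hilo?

The minimum-cost plan:
  A–Tempe: 94 × 9 = 846
  B–Salem: 91 × 4 = 364
  B–Hilo: 5 × 9 = 45
  B–Tempe: 2 × 15 = 30
  C–Tempe: 46 × 8 = 368
  D–Tempe: 51 × 19 = 969
Total cost = 2622.
The route A→Hilo is not used.

0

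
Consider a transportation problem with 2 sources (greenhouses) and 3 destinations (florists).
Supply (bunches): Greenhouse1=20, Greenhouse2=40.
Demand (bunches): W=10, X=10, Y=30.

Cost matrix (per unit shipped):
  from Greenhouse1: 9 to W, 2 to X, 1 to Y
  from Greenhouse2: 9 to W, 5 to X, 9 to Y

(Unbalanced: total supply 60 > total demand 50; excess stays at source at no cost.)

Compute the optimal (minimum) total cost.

One minimum-cost allocation:
  Greenhouse1->Y: 20 × 1 = 20
  Greenhouse2->W: 10 × 9 = 90
  Greenhouse2->X: 10 × 5 = 50
  Greenhouse2->Y: 10 × 9 = 90
Total = 20 + 90 + 50 + 90 = 250.
(Supply check: Greenhouse1 ships 20; Greenhouse2 ships 30.)

250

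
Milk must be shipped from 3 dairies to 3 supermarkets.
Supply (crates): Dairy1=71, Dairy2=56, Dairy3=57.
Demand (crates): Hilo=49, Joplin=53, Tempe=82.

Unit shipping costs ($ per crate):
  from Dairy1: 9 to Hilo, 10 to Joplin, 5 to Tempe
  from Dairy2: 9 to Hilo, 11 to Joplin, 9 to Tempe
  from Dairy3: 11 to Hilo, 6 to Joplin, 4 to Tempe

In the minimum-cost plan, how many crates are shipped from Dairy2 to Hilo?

The minimum-cost plan:
  Dairy1 to Tempe: 71 crates
  Dairy2 to Hilo: 49 crates
  Dairy2 to Tempe: 7 crates
  Dairy3 to Joplin: 53 crates
  Dairy3 to Tempe: 4 crates
Total cost = $1193.
So Dairy2→Hilo carries 49 crates.

49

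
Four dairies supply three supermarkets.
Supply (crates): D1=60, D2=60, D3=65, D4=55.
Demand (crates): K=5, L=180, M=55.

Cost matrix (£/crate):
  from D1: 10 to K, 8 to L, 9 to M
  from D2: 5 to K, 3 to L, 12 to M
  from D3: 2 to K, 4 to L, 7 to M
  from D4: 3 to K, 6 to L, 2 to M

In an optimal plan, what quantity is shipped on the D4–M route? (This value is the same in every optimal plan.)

The minimum-cost plan:
  D1->L: 60 crates
  D2->L: 60 crates
  D3->K: 5 crates
  D3->L: 60 crates
  D4->M: 55 crates
Total cost = £1020.
So D4→M carries 55 crates.

55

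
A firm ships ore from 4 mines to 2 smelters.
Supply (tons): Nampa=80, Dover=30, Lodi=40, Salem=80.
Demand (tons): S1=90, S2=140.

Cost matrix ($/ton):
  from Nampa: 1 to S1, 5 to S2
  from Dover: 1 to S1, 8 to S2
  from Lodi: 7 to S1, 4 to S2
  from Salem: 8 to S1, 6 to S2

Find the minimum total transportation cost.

A cheapest plan:
  Nampa–S1: 60 × $1 = $60
  Nampa–S2: 20 × $5 = $100
  Dover–S1: 30 × $1 = $30
  Lodi–S2: 40 × $4 = $160
  Salem–S2: 80 × $6 = $480
Total = 60 + 100 + 30 + 160 + 480 = $830.
(Supply check: Nampa ships 80; Dover ships 30; Lodi ships 40; Salem ships 80.)

830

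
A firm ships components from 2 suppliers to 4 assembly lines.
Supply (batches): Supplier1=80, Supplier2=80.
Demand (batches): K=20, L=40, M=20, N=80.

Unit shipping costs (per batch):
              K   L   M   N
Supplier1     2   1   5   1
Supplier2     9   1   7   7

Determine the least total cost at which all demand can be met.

A cheapest plan:
  Supplier1→K: 20 × 2 = 40
  Supplier1→N: 60 × 1 = 60
  Supplier2→L: 40 × 1 = 40
  Supplier2→M: 20 × 7 = 140
  Supplier2→N: 20 × 7 = 140
Total = 40 + 60 + 40 + 140 + 140 = 420.
(Supply check: Supplier1 ships 80; Supplier2 ships 80.)

420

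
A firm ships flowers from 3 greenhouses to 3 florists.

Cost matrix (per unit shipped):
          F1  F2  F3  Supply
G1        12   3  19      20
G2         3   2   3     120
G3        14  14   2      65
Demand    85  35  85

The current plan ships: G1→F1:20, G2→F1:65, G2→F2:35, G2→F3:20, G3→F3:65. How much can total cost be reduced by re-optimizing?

Current plan cost = 20·12 + 65·3 + 35·2 + 20·3 + 65·2 = 695.
Optimal plan:
  G1->F2: 20 × 3 = 60
  G2->F1: 85 × 3 = 255
  G2->F2: 15 × 2 = 30
  G2->F3: 20 × 3 = 60
  G3->F3: 65 × 2 = 130
Optimal cost = 535.
Saving = 695 − 535 = 160.

160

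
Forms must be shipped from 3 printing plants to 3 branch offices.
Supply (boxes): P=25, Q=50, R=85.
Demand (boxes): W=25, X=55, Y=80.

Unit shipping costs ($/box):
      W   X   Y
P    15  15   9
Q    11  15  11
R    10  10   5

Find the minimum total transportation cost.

One minimum-cost allocation:
  P–Y: 25 × $9 = $225
  Q–W: 25 × $11 = $275
  Q–X: 25 × $15 = $375
  R–X: 30 × $10 = $300
  R–Y: 55 × $5 = $275
Total = 225 + 275 + 375 + 300 + 275 = $1450.
(Supply check: P ships 25; Q ships 50; R ships 85.)

1450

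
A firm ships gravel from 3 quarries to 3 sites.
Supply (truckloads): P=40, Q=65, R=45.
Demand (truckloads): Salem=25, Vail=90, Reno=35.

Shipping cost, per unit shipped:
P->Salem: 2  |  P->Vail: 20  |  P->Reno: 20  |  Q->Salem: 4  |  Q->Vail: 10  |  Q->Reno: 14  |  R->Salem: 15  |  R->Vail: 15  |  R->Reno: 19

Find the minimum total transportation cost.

A cheapest plan:
  P–Salem: 25 truckloads
  P–Reno: 15 truckloads
  Q–Vail: 45 truckloads
  Q–Reno: 20 truckloads
  R–Vail: 45 truckloads
Total cost = 1755.
(Supply check: P ships 40; Q ships 65; R ships 45.)

1755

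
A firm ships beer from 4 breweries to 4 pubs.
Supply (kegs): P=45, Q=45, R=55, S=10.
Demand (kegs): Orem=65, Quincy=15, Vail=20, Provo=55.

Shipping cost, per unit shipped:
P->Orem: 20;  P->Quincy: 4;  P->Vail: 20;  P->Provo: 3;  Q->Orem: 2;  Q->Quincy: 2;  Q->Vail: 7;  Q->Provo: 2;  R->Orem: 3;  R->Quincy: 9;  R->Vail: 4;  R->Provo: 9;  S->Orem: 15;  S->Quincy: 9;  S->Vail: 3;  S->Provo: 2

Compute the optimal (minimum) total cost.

430

A cheapest plan:
  P–Provo: 45 × 3 = 135
  Q–Orem: 30 × 2 = 60
  Q–Quincy: 15 × 2 = 30
  R–Orem: 35 × 3 = 105
  R–Vail: 20 × 4 = 80
  S–Provo: 10 × 2 = 20
Total = 135 + 60 + 30 + 105 + 80 + 20 = 430.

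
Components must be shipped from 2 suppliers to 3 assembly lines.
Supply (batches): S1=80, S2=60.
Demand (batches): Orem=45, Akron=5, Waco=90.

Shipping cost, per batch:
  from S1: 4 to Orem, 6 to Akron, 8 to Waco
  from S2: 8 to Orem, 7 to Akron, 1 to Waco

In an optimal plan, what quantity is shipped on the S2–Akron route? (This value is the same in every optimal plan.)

0

The minimum-cost plan:
  S1→Orem: 45 × 4 = 180
  S1→Akron: 5 × 6 = 30
  S1→Waco: 30 × 8 = 240
  S2→Waco: 60 × 1 = 60
Total cost = 510.
The route S2→Akron is not used.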